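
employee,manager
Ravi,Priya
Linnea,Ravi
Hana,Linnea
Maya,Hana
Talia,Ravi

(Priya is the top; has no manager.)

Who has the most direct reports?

Direct-report counts: Priya has 1; Ravi has 2; Linnea has 1; Hana has 1. The largest is 2, held by Ravi.

Ravi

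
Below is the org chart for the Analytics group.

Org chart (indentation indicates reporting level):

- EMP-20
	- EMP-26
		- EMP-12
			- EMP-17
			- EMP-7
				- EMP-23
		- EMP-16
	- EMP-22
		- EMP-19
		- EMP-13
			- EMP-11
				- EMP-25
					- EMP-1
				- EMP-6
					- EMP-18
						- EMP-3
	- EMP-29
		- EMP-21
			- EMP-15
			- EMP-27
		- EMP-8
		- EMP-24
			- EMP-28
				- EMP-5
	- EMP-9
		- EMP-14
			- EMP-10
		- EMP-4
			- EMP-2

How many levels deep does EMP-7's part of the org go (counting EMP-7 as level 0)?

1

The longest chain under EMP-7 runs EMP-7 → EMP-23, which is 1 level below EMP-7.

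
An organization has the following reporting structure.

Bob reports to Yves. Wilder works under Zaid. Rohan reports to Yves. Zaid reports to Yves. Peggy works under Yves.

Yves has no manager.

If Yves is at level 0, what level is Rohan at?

Chain from Rohan up to Yves: Rohan → Yves. That is 1 step up, so Rohan is 1 level below Yves.

1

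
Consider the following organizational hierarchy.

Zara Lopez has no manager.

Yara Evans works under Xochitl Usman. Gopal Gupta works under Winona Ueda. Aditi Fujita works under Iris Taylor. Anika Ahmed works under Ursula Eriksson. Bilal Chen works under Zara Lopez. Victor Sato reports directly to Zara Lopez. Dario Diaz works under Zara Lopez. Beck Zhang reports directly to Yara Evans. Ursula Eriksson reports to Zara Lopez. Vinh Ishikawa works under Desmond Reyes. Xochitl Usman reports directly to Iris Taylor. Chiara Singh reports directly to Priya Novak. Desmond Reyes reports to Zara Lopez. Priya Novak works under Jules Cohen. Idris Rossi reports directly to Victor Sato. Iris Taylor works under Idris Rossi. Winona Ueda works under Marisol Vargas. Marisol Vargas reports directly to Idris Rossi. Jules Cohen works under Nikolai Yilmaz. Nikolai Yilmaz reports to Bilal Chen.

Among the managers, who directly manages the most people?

Direct-report counts: Zara Lopez has 5; Desmond Reyes has 1; Ursula Eriksson has 1; Victor Sato has 1; Idris Rossi has 2; Marisol Vargas has 1; Winona Ueda has 1; Iris Taylor has 2; Xochitl Usman has 1; Yara Evans has 1; Bilal Chen has 1; Nikolai Yilmaz has 1; Jules Cohen has 1; Priya Novak has 1. The largest is 5, held by Zara Lopez.

Zara Lopez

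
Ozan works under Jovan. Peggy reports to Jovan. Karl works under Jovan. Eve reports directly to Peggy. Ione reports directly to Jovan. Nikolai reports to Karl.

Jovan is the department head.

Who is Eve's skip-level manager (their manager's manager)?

Jovan

Eve reports to Peggy, and Peggy reports to Jovan. So Eve's skip-level manager is Jovan.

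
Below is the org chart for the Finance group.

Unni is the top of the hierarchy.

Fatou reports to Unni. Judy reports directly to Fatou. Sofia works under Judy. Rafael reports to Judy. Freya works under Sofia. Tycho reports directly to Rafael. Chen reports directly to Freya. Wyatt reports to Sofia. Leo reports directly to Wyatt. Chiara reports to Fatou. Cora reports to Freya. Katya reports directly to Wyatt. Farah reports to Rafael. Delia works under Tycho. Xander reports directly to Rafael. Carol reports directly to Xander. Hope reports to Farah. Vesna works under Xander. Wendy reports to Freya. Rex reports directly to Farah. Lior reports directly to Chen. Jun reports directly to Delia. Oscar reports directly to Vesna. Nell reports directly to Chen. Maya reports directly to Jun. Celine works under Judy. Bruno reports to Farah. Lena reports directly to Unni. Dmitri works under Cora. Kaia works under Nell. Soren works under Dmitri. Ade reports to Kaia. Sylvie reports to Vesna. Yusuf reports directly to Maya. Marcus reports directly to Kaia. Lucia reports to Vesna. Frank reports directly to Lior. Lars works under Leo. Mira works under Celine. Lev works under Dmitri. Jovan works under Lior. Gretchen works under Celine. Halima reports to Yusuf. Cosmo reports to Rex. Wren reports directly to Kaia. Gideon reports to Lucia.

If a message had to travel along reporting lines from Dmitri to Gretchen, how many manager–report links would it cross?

Dmitri is 4 levels below Judy, and Gretchen is 2 levels below Judy (their lowest common manager). The shortest path runs up from Dmitri to Judy and back down to Gretchen: 4 + 2 = 6 links.

6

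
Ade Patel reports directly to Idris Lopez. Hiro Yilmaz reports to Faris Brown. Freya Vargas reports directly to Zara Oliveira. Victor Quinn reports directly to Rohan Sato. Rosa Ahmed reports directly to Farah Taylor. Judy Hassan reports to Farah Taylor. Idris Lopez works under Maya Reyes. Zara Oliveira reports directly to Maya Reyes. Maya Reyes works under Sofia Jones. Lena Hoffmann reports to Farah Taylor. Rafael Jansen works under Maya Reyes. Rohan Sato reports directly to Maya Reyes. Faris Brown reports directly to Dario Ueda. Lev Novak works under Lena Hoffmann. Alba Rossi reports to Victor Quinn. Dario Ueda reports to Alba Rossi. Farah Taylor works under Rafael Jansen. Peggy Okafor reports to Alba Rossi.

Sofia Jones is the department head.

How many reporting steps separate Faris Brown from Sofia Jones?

6

Chain from Faris Brown up to Sofia Jones: Faris Brown → Dario Ueda → Alba Rossi → Victor Quinn → Rohan Sato → Maya Reyes → Sofia Jones. That is 6 steps up, so Faris Brown is 6 levels below Sofia Jones.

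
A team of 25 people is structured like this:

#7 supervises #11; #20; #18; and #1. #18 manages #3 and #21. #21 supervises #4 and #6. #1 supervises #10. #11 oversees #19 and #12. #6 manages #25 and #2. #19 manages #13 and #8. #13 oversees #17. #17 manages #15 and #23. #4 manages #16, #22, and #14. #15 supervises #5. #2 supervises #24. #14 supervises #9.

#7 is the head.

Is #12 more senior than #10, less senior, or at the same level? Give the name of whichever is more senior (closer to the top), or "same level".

same level

Both #12 and #10 are 2 levels below #7.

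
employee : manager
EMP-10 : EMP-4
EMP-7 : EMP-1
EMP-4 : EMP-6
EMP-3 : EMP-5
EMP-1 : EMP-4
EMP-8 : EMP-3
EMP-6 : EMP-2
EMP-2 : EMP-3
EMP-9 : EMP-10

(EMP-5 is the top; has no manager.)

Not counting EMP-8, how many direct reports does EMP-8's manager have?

1

EMP-8 reports to EMP-3. EMP-3's other direct reports are EMP-2 — 1 peer.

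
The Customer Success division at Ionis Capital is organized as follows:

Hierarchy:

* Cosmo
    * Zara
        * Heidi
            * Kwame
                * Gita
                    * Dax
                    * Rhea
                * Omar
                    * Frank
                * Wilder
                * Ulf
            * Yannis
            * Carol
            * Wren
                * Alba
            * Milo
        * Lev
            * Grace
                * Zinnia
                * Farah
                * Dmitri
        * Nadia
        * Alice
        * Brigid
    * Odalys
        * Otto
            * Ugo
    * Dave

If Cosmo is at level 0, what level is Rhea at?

5

Chain from Rhea up to Cosmo: Rhea → Gita → Kwame → Heidi → Zara → Cosmo. That is 5 steps up, so Rhea is 5 levels below Cosmo.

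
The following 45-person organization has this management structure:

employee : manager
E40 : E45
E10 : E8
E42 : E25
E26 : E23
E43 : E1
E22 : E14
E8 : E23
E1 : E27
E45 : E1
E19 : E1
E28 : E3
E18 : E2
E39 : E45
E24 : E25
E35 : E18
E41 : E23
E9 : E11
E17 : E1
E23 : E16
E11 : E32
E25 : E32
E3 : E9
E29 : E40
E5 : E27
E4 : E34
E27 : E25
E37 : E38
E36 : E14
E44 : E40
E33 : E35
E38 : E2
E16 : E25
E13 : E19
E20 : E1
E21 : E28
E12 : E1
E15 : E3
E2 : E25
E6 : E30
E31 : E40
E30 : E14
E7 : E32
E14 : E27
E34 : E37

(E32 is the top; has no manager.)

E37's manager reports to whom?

E2

E37 reports to E38, and E38 reports to E2. So E37's skip-level manager is E2.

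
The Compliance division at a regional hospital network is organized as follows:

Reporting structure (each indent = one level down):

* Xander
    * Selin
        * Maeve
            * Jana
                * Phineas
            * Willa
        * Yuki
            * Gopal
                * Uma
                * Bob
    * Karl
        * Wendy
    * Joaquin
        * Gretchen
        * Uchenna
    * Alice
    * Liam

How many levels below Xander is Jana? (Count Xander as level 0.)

Chain from Jana up to Xander: Jana → Maeve → Selin → Xander. That is 3 steps up, so Jana is 3 levels below Xander.

3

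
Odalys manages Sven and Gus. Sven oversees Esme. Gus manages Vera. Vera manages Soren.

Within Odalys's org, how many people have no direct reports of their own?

The people in Odalys's organization with no one reporting to them are Soren, Esme. That is 2.

2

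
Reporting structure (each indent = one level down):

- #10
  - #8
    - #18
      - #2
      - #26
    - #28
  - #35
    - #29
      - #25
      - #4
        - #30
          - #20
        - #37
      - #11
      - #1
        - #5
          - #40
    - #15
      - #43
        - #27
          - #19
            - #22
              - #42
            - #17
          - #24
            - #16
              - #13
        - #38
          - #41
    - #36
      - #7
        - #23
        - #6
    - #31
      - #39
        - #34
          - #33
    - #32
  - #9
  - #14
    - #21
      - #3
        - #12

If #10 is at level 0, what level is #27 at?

4

Chain from #27 up to #10: #27 → #43 → #15 → #35 → #10. That is 4 steps up, so #27 is 4 levels below #10.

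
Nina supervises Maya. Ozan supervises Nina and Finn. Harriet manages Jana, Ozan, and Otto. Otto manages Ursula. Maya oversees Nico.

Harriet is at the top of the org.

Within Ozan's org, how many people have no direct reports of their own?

The people in Ozan's organization with no one reporting to them are Nico, Finn. That is 2.

2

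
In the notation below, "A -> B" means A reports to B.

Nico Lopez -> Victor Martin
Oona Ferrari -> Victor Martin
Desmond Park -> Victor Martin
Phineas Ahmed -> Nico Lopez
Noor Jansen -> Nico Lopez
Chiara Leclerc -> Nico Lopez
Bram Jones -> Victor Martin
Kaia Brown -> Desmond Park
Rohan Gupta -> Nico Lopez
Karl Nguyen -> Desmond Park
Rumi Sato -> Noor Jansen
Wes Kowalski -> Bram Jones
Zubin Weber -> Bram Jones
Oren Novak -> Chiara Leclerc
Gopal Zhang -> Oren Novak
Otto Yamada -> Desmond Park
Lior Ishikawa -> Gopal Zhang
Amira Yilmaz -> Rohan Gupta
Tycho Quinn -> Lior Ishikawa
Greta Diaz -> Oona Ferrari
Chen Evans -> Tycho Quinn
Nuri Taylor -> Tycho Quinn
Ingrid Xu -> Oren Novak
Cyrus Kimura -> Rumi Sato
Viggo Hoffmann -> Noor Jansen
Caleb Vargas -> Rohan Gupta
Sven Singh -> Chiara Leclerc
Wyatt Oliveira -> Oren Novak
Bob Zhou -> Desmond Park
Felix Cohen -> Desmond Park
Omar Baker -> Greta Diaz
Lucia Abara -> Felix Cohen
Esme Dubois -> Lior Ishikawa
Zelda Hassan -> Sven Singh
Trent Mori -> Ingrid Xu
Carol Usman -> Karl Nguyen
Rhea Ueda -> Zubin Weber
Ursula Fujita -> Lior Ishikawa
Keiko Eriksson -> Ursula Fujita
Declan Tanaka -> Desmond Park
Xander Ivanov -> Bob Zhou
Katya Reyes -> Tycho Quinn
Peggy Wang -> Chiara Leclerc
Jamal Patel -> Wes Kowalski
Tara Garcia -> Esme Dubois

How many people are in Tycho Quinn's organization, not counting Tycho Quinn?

Tycho Quinn directly manages Chen Evans, Nuri Taylor, Katya Reyes. Chen Evans has no reports. Nuri Taylor has no reports. Katya Reyes has no reports. So Tycho Quinn's organization is 3 direct reports plus everyone under them: 1 + 1 + 1 = 3.

3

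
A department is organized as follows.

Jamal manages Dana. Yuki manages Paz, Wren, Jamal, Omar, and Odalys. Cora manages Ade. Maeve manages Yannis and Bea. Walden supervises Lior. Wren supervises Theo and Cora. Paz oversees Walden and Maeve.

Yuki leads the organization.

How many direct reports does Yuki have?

Yuki directly manages Paz, Wren, Jamal, Omar, Odalys. That is 5 direct reports.

5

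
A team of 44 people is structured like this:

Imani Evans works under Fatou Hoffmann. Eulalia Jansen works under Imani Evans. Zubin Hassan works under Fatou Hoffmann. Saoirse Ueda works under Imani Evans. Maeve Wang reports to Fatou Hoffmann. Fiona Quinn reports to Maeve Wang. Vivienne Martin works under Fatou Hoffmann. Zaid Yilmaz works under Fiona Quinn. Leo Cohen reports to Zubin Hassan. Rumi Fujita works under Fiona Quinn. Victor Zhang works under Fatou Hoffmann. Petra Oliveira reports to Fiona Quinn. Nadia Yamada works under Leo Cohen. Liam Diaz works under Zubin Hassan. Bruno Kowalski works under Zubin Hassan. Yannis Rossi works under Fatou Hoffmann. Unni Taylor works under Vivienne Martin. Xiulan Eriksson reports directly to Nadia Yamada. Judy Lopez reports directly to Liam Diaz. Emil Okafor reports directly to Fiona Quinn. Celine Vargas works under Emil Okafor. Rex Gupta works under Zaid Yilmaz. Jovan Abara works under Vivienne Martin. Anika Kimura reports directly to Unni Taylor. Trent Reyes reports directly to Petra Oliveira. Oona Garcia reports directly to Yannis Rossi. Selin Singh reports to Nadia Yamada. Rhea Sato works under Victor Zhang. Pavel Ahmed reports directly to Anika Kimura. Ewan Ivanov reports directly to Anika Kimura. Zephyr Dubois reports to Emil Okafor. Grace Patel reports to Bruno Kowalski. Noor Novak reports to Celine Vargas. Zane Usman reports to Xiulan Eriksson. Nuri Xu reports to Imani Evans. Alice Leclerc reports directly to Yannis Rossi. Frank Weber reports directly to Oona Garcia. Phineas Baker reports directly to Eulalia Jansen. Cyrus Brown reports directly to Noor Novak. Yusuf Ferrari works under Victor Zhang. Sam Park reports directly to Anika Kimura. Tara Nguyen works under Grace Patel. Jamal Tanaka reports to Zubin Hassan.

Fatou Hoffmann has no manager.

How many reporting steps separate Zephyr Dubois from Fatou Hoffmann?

4

Chain from Zephyr Dubois up to Fatou Hoffmann: Zephyr Dubois → Emil Okafor → Fiona Quinn → Maeve Wang → Fatou Hoffmann. That is 4 steps up, so Zephyr Dubois is 4 levels below Fatou Hoffmann.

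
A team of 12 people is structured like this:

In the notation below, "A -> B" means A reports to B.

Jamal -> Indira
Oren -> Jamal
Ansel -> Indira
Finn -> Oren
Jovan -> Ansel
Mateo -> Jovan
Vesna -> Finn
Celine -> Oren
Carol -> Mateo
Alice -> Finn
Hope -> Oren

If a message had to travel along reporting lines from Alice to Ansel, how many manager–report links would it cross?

Alice is 4 levels below Indira, and Ansel is 1 level below Indira (their lowest common manager). The shortest path runs up from Alice to Indira and back down to Ansel: 4 + 1 = 5 links.

5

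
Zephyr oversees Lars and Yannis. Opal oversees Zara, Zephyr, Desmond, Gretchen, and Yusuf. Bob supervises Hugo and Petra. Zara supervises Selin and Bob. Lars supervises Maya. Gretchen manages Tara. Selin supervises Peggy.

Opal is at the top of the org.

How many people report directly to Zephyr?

2

Zephyr directly manages Yannis, Lars. That is 2 direct reports.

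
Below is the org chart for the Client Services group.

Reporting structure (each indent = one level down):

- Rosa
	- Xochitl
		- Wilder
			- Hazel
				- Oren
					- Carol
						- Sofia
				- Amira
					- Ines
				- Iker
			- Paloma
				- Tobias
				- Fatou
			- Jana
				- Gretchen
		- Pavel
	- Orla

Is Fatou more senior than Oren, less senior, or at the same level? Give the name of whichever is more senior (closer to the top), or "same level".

Both Fatou and Oren are 4 levels below Rosa.

same level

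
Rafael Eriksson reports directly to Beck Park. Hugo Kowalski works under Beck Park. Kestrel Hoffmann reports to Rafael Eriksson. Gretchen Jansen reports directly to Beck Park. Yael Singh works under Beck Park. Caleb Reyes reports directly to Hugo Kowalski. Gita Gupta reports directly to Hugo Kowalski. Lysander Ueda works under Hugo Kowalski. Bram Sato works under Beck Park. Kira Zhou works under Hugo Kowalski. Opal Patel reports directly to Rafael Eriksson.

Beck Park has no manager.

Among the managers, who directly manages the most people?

Beck Park

Direct-report counts: Beck Park has 5; Rafael Eriksson has 2; Hugo Kowalski has 4. The largest is 5, held by Beck Park.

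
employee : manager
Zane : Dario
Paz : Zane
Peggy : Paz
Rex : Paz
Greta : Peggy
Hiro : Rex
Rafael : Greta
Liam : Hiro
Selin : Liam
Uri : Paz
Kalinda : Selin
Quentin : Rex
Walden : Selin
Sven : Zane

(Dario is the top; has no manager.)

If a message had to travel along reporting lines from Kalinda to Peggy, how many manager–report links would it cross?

Kalinda is 5 levels below Paz, and Peggy is 1 level below Paz (their lowest common manager). The shortest path runs up from Kalinda to Paz and back down to Peggy: 5 + 1 = 6 links.

6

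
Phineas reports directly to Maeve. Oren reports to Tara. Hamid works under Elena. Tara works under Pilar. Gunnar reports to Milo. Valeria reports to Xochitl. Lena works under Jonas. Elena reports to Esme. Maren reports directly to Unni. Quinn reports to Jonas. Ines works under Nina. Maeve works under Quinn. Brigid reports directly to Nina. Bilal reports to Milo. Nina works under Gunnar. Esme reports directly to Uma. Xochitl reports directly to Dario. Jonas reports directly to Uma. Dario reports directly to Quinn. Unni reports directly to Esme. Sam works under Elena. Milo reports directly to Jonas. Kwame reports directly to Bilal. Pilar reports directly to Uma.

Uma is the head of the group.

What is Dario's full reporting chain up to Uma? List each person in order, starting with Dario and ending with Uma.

Dario reports to Quinn. Quinn reports to Jonas. Jonas reports to Uma. Uma is at the top.

Dario -> Quinn -> Jonas -> Uma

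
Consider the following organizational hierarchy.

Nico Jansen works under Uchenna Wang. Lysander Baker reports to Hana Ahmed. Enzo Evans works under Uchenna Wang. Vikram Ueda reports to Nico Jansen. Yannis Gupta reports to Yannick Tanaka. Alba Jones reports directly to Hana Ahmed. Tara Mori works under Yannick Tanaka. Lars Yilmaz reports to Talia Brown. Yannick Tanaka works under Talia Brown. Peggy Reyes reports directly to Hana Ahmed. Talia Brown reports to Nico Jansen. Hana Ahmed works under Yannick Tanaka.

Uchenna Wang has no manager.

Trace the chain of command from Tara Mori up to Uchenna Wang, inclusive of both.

Tara Mori -> Yannick Tanaka -> Talia Brown -> Nico Jansen -> Uchenna Wang

Tara Mori reports to Yannick Tanaka. Yannick Tanaka reports to Talia Brown. Talia Brown reports to Nico Jansen. Nico Jansen reports to Uchenna Wang. Uchenna Wang is at the top.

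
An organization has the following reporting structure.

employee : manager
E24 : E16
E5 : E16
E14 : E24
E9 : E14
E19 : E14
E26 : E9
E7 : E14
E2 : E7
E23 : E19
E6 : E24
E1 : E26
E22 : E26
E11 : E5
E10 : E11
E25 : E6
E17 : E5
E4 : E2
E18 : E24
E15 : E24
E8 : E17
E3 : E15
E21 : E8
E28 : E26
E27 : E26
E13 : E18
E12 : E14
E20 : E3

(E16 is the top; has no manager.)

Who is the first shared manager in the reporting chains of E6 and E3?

E6's chain of managers is E24, E16. E3's chain of managers is E15, E24, E16. The first manager that appears in both chains is E24.

E24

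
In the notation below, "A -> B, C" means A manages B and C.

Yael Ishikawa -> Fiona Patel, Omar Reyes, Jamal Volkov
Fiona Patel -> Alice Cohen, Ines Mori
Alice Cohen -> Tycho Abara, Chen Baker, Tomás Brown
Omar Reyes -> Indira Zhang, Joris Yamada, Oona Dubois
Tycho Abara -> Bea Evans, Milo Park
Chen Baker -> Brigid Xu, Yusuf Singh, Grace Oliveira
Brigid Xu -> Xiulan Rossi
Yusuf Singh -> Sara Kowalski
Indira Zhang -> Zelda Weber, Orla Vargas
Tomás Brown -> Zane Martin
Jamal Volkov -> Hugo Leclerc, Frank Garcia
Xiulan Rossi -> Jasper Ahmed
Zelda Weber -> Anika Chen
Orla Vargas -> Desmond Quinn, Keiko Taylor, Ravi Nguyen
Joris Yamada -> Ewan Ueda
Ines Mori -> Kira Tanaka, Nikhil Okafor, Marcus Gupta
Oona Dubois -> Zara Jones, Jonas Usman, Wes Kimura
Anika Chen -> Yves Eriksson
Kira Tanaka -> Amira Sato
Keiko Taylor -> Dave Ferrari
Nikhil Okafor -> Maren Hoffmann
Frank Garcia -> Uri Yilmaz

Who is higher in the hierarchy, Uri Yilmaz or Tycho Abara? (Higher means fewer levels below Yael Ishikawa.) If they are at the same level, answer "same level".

Both Uri Yilmaz and Tycho Abara are 3 levels below Yael Ishikawa.

same level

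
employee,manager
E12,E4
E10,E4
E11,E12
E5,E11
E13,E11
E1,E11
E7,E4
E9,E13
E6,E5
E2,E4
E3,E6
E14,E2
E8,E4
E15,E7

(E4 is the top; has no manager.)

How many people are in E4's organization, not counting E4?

E4 directly manages E12, E10, E7, E2, E8. Under E12: E11, E1, E13, E9, E5, E6, E3 (7). E10 has no reports. Under E7: E15 (1). Under E2: E14 (1). E8 has no reports. So E4's organization is 5 direct reports plus everyone under them: 8 + 1 + 2 + 2 + 1 = 14.

14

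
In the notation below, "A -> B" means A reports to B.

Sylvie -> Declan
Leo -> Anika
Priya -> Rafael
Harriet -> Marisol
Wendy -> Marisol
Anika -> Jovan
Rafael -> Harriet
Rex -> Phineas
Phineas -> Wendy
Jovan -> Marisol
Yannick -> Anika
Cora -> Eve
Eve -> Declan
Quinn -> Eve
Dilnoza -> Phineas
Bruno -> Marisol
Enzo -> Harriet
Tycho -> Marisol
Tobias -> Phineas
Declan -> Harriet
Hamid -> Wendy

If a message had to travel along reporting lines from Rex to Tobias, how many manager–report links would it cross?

Rex is 1 level below Phineas, and Tobias is 1 level below Phineas (their lowest common manager). The shortest path runs up from Rex to Phineas and back down to Tobias: 1 + 1 = 2 links.

2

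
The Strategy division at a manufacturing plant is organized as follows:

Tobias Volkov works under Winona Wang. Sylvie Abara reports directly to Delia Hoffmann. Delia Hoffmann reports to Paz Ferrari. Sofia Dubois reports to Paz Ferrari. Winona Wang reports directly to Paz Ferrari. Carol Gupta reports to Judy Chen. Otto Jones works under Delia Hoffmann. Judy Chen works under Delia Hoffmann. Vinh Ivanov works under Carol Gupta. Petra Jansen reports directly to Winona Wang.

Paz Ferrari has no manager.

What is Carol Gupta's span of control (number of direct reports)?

1

Carol Gupta directly manages Vinh Ivanov. That is 1 direct report.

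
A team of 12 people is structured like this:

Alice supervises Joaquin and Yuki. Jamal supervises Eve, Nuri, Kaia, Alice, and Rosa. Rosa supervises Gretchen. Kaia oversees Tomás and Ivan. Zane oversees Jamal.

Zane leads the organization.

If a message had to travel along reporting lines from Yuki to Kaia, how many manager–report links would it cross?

3

Yuki is 2 levels below Jamal, and Kaia is 1 level below Jamal (their lowest common manager). The shortest path runs up from Yuki to Jamal and back down to Kaia: 2 + 1 = 3 links.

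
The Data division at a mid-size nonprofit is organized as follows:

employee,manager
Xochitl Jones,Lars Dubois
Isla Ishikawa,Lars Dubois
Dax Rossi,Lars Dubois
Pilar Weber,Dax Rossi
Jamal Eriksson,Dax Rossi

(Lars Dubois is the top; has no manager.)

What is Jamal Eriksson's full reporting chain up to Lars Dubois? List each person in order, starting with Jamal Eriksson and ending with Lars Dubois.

Jamal Eriksson -> Dax Rossi -> Lars Dubois

Jamal Eriksson reports to Dax Rossi. Dax Rossi reports to Lars Dubois. Lars Dubois is at the top.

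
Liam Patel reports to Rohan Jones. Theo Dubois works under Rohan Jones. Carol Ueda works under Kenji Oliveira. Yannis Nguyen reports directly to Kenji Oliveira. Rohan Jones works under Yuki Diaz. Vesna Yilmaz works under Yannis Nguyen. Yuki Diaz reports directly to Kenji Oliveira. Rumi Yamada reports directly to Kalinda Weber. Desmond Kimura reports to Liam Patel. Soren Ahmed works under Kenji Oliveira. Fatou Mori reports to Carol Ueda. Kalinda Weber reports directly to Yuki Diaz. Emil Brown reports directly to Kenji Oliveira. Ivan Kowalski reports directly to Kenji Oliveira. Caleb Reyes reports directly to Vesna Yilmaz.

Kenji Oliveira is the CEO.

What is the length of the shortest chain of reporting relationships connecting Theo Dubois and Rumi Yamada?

Theo Dubois is 2 levels below Yuki Diaz, and Rumi Yamada is 2 levels below Yuki Diaz (their lowest common manager). The shortest path runs up from Theo Dubois to Yuki Diaz and back down to Rumi Yamada: 2 + 2 = 4 links.

4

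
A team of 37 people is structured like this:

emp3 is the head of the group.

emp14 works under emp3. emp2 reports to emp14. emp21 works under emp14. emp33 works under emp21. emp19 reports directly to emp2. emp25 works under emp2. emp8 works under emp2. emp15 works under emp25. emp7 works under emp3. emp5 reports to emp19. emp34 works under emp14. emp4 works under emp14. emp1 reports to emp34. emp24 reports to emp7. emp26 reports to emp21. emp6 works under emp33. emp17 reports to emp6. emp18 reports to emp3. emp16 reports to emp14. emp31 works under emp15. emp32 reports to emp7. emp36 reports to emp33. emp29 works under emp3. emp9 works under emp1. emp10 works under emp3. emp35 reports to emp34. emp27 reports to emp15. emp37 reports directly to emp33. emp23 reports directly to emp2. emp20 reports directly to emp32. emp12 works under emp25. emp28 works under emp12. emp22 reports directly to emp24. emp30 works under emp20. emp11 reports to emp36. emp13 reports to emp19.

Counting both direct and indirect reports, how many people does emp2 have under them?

11

emp2 directly manages emp19, emp25, emp8, emp23. Under emp19: emp13, emp5 (2). Under emp25: emp12, emp28, emp15, emp27, emp31 (5). emp8 has no reports. emp23 has no reports. So emp2's organization is 4 direct reports plus everyone under them: 3 + 6 + 1 + 1 = 11.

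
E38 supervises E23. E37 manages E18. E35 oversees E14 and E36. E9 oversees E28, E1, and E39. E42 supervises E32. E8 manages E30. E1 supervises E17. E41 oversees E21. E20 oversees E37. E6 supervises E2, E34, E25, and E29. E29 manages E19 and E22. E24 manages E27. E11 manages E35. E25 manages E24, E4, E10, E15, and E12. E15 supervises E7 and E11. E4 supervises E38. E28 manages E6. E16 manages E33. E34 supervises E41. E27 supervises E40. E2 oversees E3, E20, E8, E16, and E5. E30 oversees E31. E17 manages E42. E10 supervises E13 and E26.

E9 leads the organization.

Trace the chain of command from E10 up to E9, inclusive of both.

E10 reports to E25. E25 reports to E6. E6 reports to E28. E28 reports to E9. E9 is at the top.

E10 -> E25 -> E6 -> E28 -> E9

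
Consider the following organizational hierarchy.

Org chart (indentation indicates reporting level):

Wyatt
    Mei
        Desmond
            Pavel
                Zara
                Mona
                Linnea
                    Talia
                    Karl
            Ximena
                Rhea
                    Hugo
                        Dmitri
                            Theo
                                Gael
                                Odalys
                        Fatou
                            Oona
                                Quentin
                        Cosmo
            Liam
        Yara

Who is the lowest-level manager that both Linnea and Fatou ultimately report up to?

Linnea's chain of managers is Pavel, Desmond, Mei, Wyatt. Fatou's chain of managers is Hugo, Rhea, Ximena, Desmond, Mei, Wyatt. The first manager that appears in both chains is Desmond.

Desmond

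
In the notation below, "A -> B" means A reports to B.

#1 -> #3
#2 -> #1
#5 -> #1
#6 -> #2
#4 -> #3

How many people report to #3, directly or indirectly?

5

#3 directly manages #1, #4. Under #1: #5, #2, #6 (3). #4 has no reports. So #3's organization is 2 direct reports plus everyone under them: 4 + 1 = 5.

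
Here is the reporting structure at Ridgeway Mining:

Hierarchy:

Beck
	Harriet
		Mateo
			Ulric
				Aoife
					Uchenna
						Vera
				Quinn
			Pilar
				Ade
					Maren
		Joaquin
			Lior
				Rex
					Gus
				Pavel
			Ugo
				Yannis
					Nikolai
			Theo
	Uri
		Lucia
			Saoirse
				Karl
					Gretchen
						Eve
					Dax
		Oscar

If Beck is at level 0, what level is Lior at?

3

Chain from Lior up to Beck: Lior → Joaquin → Harriet → Beck. That is 3 steps up, so Lior is 3 levels below Beck.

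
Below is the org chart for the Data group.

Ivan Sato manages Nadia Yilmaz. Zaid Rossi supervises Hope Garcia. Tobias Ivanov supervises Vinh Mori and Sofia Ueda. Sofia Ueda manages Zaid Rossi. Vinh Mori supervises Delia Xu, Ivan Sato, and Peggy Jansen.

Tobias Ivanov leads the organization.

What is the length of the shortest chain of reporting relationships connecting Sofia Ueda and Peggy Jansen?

3

Sofia Ueda is 1 level below Tobias Ivanov, and Peggy Jansen is 2 levels below Tobias Ivanov (their lowest common manager). The shortest path runs up from Sofia Ueda to Tobias Ivanov and back down to Peggy Jansen: 1 + 2 = 3 links.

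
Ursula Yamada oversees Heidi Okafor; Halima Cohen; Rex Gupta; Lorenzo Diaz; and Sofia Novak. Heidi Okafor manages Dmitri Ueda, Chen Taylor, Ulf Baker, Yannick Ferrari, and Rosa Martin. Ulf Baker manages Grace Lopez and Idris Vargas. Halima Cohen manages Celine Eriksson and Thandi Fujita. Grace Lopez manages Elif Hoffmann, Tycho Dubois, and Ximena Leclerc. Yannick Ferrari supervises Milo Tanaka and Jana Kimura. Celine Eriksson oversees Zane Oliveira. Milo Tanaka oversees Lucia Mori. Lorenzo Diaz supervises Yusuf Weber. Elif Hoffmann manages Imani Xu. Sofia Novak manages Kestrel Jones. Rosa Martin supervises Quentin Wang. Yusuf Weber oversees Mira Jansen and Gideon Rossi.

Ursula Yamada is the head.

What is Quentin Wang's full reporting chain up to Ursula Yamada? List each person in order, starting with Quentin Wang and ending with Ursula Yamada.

Quentin Wang reports to Rosa Martin. Rosa Martin reports to Heidi Okafor. Heidi Okafor reports to Ursula Yamada. Ursula Yamada is at the top.

Quentin Wang -> Rosa Martin -> Heidi Okafor -> Ursula Yamada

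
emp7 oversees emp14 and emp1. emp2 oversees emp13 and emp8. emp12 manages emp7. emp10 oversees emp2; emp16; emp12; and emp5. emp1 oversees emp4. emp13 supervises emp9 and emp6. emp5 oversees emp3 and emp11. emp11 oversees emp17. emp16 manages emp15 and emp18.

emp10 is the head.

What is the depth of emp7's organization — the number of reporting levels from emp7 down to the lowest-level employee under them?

The longest chain under emp7 runs emp7 → emp1 → emp4, which is 2 levels below emp7.

2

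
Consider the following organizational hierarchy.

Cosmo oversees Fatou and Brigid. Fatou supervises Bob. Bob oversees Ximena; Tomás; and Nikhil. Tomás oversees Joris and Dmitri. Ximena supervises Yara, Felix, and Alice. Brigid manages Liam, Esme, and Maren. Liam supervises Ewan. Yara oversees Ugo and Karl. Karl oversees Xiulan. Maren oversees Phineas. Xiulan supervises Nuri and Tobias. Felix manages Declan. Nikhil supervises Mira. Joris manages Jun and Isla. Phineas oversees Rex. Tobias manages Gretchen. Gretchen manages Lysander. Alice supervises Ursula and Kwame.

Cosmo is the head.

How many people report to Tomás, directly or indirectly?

4

Tomás directly manages Dmitri, Joris. Dmitri has no reports. Under Joris: Isla, Jun (2). So Tomás's organization is 2 direct reports plus everyone under them: 1 + 3 = 4.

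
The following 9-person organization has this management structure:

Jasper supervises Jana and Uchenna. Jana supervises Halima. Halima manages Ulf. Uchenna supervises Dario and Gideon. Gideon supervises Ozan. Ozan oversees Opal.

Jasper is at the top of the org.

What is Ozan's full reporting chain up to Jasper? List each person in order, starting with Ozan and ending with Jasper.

Ozan reports to Gideon. Gideon reports to Uchenna. Uchenna reports to Jasper. Jasper is at the top.

Ozan -> Gideon -> Uchenna -> Jasper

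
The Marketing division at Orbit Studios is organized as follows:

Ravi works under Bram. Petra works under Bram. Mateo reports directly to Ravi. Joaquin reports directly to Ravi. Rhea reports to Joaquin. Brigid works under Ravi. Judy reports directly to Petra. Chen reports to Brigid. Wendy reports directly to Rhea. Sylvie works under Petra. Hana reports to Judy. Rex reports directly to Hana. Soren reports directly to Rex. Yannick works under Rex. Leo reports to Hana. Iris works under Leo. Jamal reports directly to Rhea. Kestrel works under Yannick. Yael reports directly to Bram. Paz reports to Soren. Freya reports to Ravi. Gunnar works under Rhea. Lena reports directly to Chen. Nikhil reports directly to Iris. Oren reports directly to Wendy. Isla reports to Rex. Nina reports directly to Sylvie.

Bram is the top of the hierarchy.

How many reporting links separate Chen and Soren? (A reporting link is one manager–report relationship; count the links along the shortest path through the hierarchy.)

8

Chen is 3 levels below Bram, and Soren is 5 levels below Bram (their lowest common manager). The shortest path runs up from Chen to Bram and back down to Soren: 3 + 5 = 8 links.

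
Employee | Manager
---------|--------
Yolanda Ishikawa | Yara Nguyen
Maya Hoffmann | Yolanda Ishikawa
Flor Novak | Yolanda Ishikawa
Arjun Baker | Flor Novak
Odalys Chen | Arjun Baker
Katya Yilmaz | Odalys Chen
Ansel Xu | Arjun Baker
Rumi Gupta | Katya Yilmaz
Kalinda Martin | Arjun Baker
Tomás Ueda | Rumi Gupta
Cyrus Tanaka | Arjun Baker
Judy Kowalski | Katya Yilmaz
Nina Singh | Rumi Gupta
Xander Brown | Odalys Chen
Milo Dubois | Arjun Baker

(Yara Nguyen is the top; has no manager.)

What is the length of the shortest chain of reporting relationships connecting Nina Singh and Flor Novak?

5

Nina Singh is in Flor Novak's organization: the chain from Nina Singh up to Flor Novak is Nina Singh → Rumi Gupta → Katya Yilmaz → Odalys Chen → Arjun Baker → Flor Novak, which is 5 links.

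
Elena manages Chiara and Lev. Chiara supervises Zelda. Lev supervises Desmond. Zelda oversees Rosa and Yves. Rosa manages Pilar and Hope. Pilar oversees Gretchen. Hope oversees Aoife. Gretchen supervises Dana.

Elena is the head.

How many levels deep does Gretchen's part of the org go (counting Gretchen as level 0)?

1

The longest chain under Gretchen runs Gretchen → Dana, which is 1 level below Gretchen.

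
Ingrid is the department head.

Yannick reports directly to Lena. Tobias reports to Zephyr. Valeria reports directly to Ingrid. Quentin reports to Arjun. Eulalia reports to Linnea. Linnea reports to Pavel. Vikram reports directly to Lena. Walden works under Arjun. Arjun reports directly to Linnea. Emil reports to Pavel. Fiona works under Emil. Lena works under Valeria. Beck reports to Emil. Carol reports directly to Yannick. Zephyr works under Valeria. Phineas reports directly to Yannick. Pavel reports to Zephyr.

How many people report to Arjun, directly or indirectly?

Arjun directly manages Quentin, Walden. Quentin has no reports. Walden has no reports. So Arjun's organization is 2 direct reports plus everyone under them: 1 + 1 = 2.

2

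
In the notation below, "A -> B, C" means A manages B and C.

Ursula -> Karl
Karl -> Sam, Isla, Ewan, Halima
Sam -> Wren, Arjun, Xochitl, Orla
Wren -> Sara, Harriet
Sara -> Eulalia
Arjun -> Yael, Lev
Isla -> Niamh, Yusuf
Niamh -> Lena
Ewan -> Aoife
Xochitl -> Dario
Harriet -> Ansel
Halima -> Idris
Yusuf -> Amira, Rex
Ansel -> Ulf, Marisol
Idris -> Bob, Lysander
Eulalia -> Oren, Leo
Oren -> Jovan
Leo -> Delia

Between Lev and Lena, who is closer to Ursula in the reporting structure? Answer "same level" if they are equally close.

Both Lev and Lena are 4 levels below Ursula.

same level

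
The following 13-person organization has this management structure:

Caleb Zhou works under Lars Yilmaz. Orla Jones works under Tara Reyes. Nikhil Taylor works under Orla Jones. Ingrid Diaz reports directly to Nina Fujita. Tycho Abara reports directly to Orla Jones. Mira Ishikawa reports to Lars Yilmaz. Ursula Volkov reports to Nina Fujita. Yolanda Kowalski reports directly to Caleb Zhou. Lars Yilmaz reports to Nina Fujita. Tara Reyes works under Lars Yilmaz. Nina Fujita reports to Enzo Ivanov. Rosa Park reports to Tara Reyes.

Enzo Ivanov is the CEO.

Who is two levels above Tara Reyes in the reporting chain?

Nina Fujita

Tara Reyes reports to Lars Yilmaz, and Lars Yilmaz reports to Nina Fujita. So Tara Reyes's skip-level manager is Nina Fujita.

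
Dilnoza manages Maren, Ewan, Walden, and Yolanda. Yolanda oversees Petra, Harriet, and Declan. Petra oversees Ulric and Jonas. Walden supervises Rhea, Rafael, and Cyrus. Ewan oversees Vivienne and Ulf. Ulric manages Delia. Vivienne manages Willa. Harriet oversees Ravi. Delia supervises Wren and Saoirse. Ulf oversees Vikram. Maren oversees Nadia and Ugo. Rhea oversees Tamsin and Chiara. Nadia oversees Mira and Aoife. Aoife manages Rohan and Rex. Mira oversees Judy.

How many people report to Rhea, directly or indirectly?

Rhea directly manages Chiara, Tamsin. Chiara has no reports. Tamsin has no reports. So Rhea's organization is 2 direct reports plus everyone under them: 1 + 1 = 2.

2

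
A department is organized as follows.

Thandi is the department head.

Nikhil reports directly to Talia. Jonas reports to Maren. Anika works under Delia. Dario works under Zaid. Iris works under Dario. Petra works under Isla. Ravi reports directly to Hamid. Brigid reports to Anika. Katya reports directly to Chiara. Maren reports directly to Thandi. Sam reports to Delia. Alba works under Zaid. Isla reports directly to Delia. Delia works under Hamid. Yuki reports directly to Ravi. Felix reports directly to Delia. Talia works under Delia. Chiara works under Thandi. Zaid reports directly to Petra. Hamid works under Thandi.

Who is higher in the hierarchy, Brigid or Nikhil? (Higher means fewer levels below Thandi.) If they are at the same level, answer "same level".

Both Brigid and Nikhil are 4 levels below Thandi.

same level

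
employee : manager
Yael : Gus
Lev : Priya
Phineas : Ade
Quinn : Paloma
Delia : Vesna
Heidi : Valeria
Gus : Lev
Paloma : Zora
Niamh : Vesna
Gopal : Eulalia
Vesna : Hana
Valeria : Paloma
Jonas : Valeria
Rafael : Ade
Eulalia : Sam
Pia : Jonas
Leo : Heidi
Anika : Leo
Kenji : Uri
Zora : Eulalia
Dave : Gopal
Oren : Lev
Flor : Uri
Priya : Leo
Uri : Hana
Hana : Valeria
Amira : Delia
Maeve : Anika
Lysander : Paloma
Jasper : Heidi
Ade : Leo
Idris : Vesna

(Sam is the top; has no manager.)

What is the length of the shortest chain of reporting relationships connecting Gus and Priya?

2

Gus is in Priya's organization: the chain from Gus up to Priya is Gus → Lev → Priya, which is 2 links.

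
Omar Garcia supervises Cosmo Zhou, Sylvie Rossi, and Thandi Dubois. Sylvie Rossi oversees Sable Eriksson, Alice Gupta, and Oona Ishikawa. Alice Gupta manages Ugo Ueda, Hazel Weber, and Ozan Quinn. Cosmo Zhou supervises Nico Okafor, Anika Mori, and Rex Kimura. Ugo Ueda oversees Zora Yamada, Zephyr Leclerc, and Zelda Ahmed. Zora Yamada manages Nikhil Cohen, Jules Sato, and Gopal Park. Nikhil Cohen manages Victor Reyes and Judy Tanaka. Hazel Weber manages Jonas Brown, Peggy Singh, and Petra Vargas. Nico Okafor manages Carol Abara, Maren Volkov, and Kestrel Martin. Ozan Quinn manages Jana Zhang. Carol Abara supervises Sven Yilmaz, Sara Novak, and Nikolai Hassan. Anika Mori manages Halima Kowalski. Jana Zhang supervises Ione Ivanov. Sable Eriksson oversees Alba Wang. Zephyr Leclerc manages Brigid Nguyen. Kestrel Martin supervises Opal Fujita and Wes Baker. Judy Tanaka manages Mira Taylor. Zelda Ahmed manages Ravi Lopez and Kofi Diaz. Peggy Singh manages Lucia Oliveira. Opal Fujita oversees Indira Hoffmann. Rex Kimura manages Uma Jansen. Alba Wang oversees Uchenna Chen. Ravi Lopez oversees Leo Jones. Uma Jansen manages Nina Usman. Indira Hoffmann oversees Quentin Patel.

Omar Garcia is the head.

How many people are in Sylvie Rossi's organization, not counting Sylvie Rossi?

27

Sylvie Rossi directly manages Alice Gupta, Oona Ishikawa, Sable Eriksson. Under Alice Gupta: Ozan Quinn, Jana Zhang, Ione Ivanov, Hazel Weber, Petra Vargas, Peggy Singh, Lucia Oliveira, Jonas Brown, Ugo Ueda, Zelda Ahmed, Kofi Diaz, Ravi Lopez, Leo Jones, Zephyr Leclerc, Brigid Nguyen, Zora Yamada, Gopal Park, Jules Sato, Nikhil Cohen, Judy Tanaka, Mira Taylor, Victor Reyes (22). Oona Ishikawa has no reports. Under Sable Eriksson: Alba Wang, Uchenna Chen (2). So Sylvie Rossi's organization is 3 direct reports plus everyone under them: 23 + 1 + 3 = 27.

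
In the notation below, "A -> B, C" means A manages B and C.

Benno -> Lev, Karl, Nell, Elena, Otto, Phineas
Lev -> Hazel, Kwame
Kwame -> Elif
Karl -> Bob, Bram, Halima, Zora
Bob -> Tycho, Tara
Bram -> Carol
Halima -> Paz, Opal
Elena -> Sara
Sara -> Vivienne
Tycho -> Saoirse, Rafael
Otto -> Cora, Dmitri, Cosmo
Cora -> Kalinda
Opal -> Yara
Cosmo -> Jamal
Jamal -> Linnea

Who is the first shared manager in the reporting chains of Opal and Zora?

Opal's chain of managers is Halima, Karl, Benno. Zora's chain of managers is Karl, Benno. The first manager that appears in both chains is Karl.

Karl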